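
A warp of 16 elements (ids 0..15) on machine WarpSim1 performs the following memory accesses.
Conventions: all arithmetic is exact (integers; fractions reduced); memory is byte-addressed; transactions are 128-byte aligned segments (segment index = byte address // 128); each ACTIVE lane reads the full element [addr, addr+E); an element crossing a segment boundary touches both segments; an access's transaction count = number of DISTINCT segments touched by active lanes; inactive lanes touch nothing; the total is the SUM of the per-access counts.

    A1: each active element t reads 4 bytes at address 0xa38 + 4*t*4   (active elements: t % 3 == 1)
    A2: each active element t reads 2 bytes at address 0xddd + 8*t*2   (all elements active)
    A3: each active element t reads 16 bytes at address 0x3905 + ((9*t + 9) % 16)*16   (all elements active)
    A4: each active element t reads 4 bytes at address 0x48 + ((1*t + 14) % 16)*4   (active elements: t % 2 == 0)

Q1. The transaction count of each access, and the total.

A1: 3 transactions
A2: 3 transactions
A3: 3 transactions
A4: 2 transactions

Answer: 3,3,3,2; total 11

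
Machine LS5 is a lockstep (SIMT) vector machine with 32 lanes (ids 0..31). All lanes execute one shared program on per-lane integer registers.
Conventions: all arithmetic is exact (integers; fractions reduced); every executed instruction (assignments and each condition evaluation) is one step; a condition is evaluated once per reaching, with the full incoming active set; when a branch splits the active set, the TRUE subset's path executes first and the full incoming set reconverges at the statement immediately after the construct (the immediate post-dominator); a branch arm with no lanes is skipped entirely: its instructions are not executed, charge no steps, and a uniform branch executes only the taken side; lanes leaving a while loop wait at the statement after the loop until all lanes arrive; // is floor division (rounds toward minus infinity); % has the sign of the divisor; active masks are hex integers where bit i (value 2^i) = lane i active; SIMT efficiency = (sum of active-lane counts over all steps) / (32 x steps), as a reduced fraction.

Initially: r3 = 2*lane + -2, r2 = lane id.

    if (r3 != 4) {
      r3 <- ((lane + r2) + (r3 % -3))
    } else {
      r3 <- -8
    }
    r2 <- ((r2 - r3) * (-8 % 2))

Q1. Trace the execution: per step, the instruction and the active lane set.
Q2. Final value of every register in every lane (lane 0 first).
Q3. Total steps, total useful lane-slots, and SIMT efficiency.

step 0: eval (r3 != 4)               0xffffffff
step 1: r3 <- ((lane + r2) + (r3 % -3)) 0xfffffff7
step 2: r3 <- -8                     0x00000008
step 3: r2 <- ((r2 - r3) * (-8 % 2)) 0xffffffff

Answer: 4 steps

r3: -2,2,3,-8,8,9,10,14,15,16,20,21,22,26,27,28,32,33,34,38,39,40,44,45,46,50,51,52,56,57,58,62
r2: 0,0,0,0,0,0,0,0,0,0,0,0,0,0,0,0,0,0,0,0,0,0,0,0,0,0,0,0,0,0,0,0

steps = 4; useful = 96; efficiency = 96/128 = 3/4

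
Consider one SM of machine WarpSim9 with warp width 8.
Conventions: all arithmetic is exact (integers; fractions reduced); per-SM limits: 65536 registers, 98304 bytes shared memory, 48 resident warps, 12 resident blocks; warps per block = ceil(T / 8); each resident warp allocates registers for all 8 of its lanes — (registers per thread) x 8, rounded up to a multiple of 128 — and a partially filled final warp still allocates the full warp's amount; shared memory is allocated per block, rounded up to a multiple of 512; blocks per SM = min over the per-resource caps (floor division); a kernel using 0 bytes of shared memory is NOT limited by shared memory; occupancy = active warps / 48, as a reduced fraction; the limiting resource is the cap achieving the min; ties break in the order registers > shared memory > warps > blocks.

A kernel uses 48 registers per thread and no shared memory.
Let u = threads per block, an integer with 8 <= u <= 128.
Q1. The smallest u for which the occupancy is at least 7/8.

Answer: u = 25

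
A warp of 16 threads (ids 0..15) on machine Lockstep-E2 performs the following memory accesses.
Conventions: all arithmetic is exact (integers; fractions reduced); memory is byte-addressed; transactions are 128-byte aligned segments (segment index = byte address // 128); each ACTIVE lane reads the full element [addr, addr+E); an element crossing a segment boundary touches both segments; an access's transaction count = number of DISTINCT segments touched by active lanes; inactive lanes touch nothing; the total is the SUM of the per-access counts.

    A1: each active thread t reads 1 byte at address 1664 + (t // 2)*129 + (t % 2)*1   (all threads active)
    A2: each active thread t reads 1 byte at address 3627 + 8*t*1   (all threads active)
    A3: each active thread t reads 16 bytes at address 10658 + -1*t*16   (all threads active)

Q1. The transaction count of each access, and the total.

A1: 8 transactions
A2: 2 transactions
A3: 3 transactions

Answer: 8,2,3; total 13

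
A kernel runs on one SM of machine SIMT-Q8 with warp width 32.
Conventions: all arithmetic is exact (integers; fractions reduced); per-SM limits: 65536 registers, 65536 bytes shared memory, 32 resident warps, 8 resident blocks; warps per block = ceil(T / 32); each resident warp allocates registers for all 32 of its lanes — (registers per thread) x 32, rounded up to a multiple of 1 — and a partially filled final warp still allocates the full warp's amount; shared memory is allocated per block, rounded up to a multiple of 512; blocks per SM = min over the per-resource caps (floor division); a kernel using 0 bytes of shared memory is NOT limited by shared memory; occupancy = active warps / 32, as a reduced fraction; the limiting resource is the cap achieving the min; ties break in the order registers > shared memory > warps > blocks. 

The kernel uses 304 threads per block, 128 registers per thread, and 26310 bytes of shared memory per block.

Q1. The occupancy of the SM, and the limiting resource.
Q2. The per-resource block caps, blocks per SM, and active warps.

Answer: occupancy 5/16, limited by registers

registers: 1 block
shared memory: 2 blocks
warps: 3 blocks
blocks: 8 blocks

Answer: 1 block, 10 active warps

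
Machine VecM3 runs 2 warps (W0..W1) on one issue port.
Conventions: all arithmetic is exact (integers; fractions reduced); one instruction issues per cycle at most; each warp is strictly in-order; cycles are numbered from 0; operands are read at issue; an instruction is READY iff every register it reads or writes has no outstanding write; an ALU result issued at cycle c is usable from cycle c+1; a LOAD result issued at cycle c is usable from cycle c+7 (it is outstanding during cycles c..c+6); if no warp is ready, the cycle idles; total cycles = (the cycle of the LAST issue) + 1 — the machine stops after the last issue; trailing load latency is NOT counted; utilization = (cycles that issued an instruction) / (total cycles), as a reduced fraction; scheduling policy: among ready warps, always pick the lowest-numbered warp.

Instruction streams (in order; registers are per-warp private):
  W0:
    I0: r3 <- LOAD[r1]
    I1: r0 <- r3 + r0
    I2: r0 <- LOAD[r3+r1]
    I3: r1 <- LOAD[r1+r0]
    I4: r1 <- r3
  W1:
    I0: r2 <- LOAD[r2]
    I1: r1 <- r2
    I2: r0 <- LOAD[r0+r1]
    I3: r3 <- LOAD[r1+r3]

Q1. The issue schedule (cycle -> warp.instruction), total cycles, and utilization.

cycle 0: W0.I0
cycle 1: W1.I0
cycle 2: idle
cycle 3: idle
cycle 4: idle
cycle 5: idle
cycle 6: idle
cycle 7: W0.I1
cycle 8: W0.I2
cycle 9: W1.I1
cycle 10: W1.I2
cycle 11: W1.I3
cycle 12: idle
cycle 13: idle
cycle 14: idle
cycle 15: W0.I3
cycle 16: idle
cycle 17: idle
cycle 18: idle
cycle 19: idle
cycle 20: idle
cycle 21: idle
cycle 22: W0.I4

Answer: 23 cycles, utilization 9/23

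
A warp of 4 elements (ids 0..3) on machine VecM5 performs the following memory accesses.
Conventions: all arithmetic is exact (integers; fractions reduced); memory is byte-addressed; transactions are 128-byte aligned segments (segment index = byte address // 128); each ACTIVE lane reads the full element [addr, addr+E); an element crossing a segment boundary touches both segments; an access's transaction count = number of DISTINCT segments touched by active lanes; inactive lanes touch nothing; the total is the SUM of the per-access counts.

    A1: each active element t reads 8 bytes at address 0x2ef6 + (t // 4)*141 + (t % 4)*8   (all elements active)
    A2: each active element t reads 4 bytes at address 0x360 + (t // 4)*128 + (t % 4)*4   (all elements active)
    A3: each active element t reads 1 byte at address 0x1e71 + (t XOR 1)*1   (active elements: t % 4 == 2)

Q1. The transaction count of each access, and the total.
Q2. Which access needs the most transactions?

A1: 2 transactions
A2: 1 transaction
A3: 1 transaction

Answer: 2,1,1; total 4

Answer: A1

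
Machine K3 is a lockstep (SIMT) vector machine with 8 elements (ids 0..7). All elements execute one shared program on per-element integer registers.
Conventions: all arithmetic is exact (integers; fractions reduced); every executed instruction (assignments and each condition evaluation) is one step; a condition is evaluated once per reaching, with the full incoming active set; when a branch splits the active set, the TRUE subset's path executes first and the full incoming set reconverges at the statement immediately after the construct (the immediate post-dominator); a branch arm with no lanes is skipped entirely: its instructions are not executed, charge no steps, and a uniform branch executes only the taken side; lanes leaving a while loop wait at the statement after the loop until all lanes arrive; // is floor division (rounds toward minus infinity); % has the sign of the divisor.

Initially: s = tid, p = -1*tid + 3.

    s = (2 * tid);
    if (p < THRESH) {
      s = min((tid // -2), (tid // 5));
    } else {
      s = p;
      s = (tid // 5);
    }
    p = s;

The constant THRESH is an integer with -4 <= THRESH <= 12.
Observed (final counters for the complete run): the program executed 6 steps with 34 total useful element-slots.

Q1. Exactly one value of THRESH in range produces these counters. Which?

Answer: THRESH = 2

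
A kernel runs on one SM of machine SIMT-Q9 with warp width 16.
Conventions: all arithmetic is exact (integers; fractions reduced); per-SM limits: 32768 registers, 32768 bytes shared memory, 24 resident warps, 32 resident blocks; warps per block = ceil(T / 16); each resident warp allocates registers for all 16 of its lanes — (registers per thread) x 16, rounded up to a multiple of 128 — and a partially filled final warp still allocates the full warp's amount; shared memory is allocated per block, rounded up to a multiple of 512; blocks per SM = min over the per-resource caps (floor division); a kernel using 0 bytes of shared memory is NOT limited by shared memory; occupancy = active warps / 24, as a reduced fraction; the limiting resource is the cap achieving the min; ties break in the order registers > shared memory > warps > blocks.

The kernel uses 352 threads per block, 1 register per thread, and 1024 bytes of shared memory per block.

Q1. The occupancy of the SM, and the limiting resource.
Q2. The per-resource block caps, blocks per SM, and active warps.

Answer: occupancy 11/12, limited by warps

registers: 11 blocks
shared memory: 32 blocks
warps: 1 block
blocks: 32 blocks

Answer: 1 block, 22 active warps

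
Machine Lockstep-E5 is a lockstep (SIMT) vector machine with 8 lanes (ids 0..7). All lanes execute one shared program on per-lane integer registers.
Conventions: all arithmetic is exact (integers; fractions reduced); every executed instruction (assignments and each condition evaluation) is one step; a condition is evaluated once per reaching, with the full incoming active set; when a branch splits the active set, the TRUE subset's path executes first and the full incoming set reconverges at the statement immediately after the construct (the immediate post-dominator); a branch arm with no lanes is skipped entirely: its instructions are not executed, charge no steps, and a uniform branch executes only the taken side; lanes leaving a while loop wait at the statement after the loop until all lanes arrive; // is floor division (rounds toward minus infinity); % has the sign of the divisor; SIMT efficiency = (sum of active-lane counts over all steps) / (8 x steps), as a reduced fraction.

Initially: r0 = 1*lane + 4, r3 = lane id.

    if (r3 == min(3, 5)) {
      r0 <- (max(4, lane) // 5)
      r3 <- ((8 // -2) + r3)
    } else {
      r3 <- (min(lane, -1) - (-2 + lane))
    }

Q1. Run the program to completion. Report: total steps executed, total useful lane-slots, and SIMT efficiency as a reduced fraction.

Answer: 4 steps, 17 useful, 17/32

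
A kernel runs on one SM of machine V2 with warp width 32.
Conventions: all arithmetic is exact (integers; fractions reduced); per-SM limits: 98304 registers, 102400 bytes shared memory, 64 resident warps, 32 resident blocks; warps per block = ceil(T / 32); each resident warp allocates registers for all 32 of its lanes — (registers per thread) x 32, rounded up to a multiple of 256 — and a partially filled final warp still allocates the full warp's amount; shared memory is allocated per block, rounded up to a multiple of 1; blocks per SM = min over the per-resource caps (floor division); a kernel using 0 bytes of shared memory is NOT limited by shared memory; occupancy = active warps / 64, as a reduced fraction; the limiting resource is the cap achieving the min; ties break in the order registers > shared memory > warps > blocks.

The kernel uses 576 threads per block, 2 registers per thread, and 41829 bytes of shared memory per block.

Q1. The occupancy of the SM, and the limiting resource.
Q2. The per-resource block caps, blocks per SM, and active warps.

Answer: occupancy 9/16, limited by shared memory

registers: 21 blocks
shared memory: 2 blocks
warps: 3 blocks
blocks: 32 blocks

Answer: 2 blocks, 36 active warps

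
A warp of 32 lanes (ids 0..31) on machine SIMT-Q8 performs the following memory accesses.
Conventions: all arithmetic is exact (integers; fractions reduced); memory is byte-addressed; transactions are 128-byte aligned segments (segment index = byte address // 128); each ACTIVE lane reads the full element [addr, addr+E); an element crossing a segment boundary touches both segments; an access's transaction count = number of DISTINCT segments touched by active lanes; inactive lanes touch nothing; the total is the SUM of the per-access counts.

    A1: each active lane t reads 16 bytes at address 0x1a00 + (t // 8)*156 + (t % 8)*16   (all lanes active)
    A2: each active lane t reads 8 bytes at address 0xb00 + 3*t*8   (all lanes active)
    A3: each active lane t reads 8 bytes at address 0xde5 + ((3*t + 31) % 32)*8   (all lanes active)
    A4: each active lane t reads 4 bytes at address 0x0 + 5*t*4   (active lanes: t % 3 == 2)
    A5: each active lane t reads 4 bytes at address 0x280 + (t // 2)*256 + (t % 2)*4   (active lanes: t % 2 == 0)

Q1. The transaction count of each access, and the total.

A1: 5 transactions
A2: 6 transactions
A3: 3 transactions
A4: 5 transactions
A5: 16 transactions

Answer: 5,6,3,5,16; total 35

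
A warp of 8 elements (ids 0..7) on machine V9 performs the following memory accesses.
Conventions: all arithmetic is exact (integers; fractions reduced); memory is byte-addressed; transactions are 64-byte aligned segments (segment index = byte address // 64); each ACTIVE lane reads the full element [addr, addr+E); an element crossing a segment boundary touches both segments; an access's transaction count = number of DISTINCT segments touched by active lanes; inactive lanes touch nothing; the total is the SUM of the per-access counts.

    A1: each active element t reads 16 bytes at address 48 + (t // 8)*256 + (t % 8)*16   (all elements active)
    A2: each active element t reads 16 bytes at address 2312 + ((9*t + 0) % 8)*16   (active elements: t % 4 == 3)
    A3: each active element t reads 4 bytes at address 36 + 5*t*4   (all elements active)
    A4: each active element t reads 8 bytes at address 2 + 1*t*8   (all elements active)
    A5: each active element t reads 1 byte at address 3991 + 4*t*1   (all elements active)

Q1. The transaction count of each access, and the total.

A1: 3 transactions
A2: 3 transactions
A3: 3 transactions
A4: 2 transactions
A5: 1 transaction

Answer: 3,3,3,2,1; total 12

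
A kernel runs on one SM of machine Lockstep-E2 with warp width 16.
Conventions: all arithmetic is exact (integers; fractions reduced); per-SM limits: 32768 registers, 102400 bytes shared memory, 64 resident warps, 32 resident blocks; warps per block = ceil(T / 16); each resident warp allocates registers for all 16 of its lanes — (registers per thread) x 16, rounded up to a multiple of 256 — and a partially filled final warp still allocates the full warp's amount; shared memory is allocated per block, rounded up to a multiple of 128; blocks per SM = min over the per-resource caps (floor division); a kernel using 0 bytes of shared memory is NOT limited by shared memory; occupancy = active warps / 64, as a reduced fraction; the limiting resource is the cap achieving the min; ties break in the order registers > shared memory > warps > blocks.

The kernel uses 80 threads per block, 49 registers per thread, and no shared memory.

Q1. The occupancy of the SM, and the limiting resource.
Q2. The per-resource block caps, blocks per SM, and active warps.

Answer: occupancy 15/32, limited by registers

registers: 6 blocks
shared memory: no limit (kernel uses none)
warps: 12 blocks
blocks: 32 blocks

Answer: 6 blocks, 30 active warps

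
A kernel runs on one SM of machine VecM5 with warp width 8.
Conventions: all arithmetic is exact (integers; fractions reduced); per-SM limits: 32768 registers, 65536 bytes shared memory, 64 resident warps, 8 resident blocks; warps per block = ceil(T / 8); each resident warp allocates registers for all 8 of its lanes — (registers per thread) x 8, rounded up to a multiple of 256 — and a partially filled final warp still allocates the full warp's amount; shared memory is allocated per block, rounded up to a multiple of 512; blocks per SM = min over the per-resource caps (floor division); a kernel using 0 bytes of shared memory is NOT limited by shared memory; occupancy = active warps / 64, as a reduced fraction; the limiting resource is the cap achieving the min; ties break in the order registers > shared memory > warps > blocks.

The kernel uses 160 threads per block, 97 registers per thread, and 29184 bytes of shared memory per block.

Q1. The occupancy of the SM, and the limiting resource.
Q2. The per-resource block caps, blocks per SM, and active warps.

Answer: occupancy 5/16, limited by registers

registers: 1 block
shared memory: 2 blocks
warps: 3 blocks
blocks: 8 blocks

Answer: 1 block, 20 active warps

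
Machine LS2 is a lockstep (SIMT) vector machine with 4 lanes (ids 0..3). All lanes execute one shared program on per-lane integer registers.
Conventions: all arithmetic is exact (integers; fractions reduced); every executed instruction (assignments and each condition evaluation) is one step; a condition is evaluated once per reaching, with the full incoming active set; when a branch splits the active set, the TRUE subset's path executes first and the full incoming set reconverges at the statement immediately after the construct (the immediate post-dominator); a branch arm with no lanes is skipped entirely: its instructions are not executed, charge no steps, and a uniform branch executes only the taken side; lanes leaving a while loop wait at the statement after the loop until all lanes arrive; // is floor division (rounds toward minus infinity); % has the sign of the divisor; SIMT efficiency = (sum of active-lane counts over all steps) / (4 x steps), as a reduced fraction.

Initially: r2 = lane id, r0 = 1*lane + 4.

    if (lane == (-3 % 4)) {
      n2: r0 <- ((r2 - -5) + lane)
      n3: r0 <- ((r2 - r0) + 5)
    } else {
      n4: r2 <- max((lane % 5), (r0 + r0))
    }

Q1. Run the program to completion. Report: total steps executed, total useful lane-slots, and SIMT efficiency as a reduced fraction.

Answer: 4 steps, 9 useful, 9/16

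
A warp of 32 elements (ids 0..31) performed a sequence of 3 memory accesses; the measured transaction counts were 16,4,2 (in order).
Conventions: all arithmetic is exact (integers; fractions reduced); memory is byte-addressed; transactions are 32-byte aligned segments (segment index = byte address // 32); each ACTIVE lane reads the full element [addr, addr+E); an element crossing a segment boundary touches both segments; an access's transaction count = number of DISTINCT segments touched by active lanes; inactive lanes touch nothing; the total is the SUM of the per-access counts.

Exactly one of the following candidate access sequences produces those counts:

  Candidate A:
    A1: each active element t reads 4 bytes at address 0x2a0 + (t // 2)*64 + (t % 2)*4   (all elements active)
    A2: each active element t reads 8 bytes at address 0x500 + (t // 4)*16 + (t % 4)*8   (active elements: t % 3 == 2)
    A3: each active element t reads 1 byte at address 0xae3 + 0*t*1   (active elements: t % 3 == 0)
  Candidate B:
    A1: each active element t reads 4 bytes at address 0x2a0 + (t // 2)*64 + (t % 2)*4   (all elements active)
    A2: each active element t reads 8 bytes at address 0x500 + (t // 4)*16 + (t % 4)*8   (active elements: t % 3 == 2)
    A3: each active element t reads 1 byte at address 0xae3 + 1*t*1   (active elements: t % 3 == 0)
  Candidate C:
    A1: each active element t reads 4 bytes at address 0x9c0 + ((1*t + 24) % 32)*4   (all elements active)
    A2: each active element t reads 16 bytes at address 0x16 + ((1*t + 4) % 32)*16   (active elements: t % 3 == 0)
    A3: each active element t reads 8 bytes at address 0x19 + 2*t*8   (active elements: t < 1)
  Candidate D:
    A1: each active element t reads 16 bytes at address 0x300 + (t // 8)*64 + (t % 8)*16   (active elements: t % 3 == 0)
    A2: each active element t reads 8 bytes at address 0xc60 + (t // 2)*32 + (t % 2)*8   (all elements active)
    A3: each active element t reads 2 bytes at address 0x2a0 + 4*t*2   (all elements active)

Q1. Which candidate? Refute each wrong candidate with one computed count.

A: A3 gives 1 transaction, not 2
C: A1 gives 4 transactions, not 16
D: A1 gives 9 transactions, not 16
B: all counts match (16,4,2)

Answer: B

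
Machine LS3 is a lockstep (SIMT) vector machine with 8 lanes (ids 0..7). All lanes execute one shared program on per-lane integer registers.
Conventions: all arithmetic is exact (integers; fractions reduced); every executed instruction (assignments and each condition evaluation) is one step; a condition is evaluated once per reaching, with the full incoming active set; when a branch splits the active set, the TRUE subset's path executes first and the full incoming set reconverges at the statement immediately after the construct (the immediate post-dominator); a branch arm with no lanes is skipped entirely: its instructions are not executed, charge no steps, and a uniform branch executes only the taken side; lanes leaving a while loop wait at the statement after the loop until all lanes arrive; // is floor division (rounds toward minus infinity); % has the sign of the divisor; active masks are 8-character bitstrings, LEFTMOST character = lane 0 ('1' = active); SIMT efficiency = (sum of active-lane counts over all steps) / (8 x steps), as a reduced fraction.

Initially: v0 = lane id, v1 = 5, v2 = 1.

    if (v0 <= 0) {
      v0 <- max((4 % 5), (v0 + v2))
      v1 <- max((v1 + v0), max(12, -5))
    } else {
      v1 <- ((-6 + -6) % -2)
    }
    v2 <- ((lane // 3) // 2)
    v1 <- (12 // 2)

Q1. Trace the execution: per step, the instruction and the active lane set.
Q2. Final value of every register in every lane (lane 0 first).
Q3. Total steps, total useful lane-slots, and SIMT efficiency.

step 0: eval (v0 <= 0)               11111111
step 1: v0 <- max((4 % 5), (v0 + v2)) 10000000
step 2: v1 <- max((v1 + v0), max(12, -5)) 10000000
step 3: v1 <- ((-6 + -6) % -2)       01111111
step 4: v2 <- ((lane // 3) // 2)     11111111
step 5: v1 <- (12 // 2)              11111111

Answer: 6 steps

v0: 4,1,2,3,4,5,6,7
v1: 6,6,6,6,6,6,6,6
v2: 0,0,0,0,0,0,1,1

steps = 6; useful = 33; efficiency = 33/48 = 11/16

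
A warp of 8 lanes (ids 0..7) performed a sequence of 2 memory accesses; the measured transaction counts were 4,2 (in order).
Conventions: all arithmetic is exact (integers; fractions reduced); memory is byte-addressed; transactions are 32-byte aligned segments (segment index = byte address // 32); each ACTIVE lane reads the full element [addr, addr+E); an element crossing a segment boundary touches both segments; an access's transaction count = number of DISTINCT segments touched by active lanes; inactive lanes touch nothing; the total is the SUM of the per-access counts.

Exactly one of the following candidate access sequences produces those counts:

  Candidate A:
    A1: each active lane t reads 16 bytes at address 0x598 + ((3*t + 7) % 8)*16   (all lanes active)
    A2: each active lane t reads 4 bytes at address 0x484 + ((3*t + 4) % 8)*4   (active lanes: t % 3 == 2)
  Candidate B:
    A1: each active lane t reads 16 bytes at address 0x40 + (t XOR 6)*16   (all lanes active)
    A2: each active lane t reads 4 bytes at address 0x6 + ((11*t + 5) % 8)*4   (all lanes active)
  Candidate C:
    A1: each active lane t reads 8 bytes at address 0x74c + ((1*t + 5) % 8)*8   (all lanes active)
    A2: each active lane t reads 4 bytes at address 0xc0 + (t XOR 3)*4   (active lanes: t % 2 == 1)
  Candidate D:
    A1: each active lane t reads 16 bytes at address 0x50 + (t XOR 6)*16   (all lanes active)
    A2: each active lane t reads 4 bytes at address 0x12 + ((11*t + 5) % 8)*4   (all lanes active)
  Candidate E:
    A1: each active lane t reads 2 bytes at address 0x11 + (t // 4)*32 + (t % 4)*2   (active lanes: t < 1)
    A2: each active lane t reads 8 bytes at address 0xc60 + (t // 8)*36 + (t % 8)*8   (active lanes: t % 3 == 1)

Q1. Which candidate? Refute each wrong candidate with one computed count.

A: A1 gives 5 transactions, not 4
C: A1 gives 3 transactions, not 4
D: A1 gives 5 transactions, not 4
E: A1 gives 1 transaction, not 4
B: all counts match (4,2)

Answer: B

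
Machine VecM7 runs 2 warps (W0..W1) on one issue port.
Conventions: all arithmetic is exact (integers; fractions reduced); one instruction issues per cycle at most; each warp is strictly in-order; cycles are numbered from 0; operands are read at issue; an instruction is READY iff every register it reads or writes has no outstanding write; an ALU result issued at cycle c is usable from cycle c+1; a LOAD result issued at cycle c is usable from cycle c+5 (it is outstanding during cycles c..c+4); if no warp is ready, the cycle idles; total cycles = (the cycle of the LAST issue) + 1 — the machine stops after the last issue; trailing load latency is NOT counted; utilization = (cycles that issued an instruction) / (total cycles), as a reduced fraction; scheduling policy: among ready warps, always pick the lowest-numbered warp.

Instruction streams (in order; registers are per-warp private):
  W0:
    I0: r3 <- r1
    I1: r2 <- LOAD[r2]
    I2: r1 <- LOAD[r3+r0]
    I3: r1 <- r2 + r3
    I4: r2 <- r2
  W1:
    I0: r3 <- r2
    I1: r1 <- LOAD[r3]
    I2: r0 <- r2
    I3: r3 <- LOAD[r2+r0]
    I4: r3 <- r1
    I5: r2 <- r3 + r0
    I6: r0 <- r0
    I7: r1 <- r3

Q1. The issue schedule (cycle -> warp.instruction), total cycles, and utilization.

cycle 0: W0.I0
cycle 1: W0.I1
cycle 2: W0.I2
cycle 3: W1.I0
cycle 4: W1.I1
cycle 5: W1.I2
cycle 6: W1.I3
cycle 7: W0.I3
cycle 8: W0.I4
cycle 9: idle
cycle 10: idle
cycle 11: W1.I4
cycle 12: W1.I5
cycle 13: W1.I6
cycle 14: W1.I7

Answer: 15 cycles, utilization 13/15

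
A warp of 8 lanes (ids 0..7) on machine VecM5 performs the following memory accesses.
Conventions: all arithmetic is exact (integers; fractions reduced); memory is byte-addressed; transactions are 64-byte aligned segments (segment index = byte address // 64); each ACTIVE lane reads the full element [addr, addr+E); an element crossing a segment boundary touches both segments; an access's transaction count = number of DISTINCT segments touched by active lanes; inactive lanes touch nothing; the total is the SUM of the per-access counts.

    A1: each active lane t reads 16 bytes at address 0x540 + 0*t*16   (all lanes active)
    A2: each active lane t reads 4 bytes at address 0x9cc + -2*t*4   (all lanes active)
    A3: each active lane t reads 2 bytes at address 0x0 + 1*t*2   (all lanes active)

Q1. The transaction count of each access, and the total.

A1: 1 transaction
A2: 2 transactions
A3: 1 transaction

Answer: 1,2,1; total 4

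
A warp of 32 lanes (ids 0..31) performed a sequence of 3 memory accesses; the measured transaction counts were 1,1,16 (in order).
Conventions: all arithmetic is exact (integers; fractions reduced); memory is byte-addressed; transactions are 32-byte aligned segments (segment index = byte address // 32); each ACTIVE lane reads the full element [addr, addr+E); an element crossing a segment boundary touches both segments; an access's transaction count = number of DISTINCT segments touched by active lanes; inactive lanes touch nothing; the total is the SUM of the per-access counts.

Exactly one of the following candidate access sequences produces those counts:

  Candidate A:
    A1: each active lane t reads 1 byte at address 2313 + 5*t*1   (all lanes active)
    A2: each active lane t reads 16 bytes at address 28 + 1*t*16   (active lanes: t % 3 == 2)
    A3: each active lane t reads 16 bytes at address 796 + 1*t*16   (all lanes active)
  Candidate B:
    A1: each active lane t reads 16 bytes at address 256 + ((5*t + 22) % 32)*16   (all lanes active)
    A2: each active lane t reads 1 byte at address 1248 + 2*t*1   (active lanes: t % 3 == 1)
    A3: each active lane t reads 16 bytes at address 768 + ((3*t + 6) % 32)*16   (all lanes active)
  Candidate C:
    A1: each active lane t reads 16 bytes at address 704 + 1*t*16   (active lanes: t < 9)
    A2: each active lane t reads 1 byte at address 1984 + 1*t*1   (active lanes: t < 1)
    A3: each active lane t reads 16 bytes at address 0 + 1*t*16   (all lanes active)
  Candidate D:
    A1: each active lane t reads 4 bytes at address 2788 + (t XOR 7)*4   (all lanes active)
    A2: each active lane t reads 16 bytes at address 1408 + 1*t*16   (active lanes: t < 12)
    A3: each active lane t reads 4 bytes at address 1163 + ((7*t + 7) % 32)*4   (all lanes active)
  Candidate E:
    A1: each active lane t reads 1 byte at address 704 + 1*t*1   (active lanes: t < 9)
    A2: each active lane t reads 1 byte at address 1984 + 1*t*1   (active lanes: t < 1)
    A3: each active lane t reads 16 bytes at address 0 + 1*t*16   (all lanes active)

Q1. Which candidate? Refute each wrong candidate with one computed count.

A: A1 gives 6 transactions, not 1
B: A1 gives 16 transactions, not 1
C: A1 gives 5 transactions, not 1
D: A1 gives 5 transactions, not 1
E: all counts match (1,1,16)

Answer: E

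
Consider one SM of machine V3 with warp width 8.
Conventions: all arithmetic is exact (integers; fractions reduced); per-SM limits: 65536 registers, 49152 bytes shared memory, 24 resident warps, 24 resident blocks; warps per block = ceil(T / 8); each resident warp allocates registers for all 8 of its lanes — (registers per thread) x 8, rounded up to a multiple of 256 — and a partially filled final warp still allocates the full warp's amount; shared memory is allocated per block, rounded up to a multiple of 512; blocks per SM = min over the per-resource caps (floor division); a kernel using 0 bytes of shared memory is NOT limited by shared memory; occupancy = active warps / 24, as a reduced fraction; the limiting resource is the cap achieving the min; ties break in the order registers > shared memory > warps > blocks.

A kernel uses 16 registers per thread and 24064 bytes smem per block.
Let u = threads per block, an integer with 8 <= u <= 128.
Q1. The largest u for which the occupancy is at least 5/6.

Answer: u = 96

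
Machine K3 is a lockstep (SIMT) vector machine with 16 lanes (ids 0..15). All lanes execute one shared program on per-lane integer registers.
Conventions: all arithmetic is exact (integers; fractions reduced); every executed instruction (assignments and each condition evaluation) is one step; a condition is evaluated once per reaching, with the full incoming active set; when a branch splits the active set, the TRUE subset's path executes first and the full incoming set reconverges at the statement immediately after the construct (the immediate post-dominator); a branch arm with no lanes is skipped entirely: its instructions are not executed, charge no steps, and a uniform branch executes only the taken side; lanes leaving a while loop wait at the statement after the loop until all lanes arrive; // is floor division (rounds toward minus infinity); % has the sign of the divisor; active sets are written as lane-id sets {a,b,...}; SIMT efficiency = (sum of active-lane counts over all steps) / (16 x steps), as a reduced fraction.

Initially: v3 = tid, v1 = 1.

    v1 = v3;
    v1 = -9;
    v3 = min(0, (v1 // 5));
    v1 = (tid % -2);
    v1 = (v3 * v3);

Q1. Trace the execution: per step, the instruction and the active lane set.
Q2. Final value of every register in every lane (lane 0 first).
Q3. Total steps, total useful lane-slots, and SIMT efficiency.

step 0: v1 <- v3                     {0,1,2,3,4,5,6,7,8,9,10,11,12,13,14,15}
step 1: v1 <- -9                     {0,1,2,3,4,5,6,7,8,9,10,11,12,13,14,15}
step 2: v3 <- min(0, (v1 // 5))      {0,1,2,3,4,5,6,7,8,9,10,11,12,13,14,15}
step 3: v1 <- (tid % -2)             {0,1,2,3,4,5,6,7,8,9,10,11,12,13,14,15}
step 4: v1 <- (v3 * v3)              {0,1,2,3,4,5,6,7,8,9,10,11,12,13,14,15}

Answer: 5 steps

v3: -2,-2,-2,-2,-2,-2,-2,-2,-2,-2,-2,-2,-2,-2,-2,-2
v1: 4,4,4,4,4,4,4,4,4,4,4,4,4,4,4,4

steps = 5; useful = 80; efficiency = 80/80 = 1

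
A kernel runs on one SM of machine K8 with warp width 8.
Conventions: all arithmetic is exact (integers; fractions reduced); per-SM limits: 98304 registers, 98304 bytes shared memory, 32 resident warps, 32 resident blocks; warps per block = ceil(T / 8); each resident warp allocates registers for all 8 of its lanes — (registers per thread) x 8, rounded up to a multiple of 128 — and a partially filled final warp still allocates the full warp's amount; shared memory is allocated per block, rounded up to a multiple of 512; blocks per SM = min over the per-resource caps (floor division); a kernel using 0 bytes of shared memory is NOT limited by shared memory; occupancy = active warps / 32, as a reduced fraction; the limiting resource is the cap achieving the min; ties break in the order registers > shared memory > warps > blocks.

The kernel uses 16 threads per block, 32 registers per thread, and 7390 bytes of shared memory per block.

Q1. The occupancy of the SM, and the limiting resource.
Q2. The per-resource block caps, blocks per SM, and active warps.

Answer: occupancy 3/4, limited by shared memory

registers: 192 blocks
shared memory: 12 blocks
warps: 16 blocks
blocks: 32 blocks

Answer: 12 blocks, 24 active warps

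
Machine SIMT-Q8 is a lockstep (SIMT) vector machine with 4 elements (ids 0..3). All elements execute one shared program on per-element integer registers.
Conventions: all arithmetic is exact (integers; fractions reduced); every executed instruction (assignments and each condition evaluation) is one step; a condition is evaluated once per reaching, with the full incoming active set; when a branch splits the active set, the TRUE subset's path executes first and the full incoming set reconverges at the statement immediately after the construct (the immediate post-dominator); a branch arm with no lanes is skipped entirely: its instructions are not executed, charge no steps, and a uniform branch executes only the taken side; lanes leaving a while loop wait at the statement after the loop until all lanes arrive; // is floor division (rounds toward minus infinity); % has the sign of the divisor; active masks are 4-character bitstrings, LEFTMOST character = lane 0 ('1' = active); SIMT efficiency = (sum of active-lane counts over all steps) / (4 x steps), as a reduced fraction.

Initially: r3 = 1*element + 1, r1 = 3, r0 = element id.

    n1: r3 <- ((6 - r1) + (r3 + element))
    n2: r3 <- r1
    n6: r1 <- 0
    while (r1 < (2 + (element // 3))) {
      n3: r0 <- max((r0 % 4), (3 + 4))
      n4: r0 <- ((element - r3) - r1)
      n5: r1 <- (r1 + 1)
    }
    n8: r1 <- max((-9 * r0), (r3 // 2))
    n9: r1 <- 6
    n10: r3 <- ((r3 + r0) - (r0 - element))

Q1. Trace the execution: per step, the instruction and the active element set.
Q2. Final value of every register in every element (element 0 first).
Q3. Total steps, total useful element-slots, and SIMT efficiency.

step 0: r3 <- ((6 - r1) + (r3 + element)) 1111
step 1: r3 <- r1                     1111
step 2: r1 <- 0                      1111
step 3: eval (r1 < (2 + (element // 3))) 1111
step 4: r0 <- max((r0 % 4), (3 + 4)) 1111
step 5: r0 <- ((element - r3) - r1)  1111
step 6: r1 <- (r1 + 1)               1111
step 7: eval (r1 < (2 + (element // 3))) 1111
step 8: r0 <- max((r0 % 4), (3 + 4)) 1111
step 9: r0 <- ((element - r3) - r1)  1111
step 10: r1 <- (r1 + 1)               1111
step 11: eval (r1 < (2 + (element // 3))) 1111
step 12: r0 <- max((r0 % 4), (3 + 4)) 0001
step 13: r0 <- ((element - r3) - r1)  0001
step 14: r1 <- (r1 + 1)               0001
step 15: eval (r1 < (2 + (element // 3))) 0001
step 16: r1 <- max((-9 * r0), (r3 // 2)) 1111
step 17: r1 <- 6                      1111
step 18: r3 <- ((r3 + r0) - (r0 - element)) 1111

Answer: 19 steps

r3: 3,4,5,6
r1: 6,6,6,6
r0: -4,-3,-2,-2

steps = 19; useful = 64; efficiency = 64/76 = 16/19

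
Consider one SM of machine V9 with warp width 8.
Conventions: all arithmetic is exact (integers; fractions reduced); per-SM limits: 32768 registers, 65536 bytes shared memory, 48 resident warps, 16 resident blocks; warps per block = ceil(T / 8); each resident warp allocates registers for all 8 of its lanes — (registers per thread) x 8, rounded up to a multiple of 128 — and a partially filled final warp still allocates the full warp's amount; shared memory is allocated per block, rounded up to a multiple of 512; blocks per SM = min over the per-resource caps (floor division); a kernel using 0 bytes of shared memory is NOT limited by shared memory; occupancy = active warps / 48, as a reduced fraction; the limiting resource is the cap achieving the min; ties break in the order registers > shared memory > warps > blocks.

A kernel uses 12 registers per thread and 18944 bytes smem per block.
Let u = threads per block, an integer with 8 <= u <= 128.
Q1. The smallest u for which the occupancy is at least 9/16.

Answer: u = 65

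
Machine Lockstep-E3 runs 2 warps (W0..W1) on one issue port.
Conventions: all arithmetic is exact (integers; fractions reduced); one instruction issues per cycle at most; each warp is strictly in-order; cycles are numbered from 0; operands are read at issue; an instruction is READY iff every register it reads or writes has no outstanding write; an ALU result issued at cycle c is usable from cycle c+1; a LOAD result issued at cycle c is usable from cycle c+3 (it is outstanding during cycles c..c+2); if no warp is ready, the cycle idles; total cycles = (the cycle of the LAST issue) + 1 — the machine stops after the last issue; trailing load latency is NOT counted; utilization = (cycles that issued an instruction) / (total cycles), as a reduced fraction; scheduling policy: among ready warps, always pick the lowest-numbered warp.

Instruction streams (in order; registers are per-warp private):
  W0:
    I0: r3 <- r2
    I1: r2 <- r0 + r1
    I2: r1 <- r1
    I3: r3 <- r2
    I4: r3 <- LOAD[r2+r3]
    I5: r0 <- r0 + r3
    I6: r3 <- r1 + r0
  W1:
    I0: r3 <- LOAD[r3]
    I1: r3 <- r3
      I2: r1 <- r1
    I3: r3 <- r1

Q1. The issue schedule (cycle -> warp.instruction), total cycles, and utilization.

cycle 0: W0.I0
cycle 1: W0.I1
cycle 2: W0.I2
cycle 3: W0.I3
cycle 4: W0.I4
cycle 5: W1.I0
cycle 6: idle
cycle 7: W0.I5
cycle 8: W0.I6
cycle 9: W1.I1
cycle 10: W1.I2
cycle 11: W1.I3

Answer: 12 cycles, utilization 11/12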